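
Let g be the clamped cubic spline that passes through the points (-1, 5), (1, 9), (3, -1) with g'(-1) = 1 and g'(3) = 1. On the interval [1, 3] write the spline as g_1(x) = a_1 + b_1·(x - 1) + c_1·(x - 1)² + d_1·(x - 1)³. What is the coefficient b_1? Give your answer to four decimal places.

Write σ_i for g''(x_i). With h_i = 2, 2 and divided differences Δ_i = 2, -5, the continuity of g' gives the tridiagonal system
  2·σ_0 + 8·σ_1 + 2·σ_2 = 6(Δ_1 - Δ_0) = -42
Clamped end conditions give two more equations: 2h_0·σ_0 + h_0·σ_1 = 6(Δ_0 - g'(-1)) = 6 and h_1·σ_1 + 2h_1·σ_2 = 6(g'(3) - Δ_1) = 36.
Solving: σ_0 = 27/4, σ_1 = -21/2, σ_2 = 57/4.
On [1, 3], with g_1(x) = a_1 + b_1·(x - 1) + c_1·(x - 1)² + d_1·(x - 1)³: c_1 = σ_1/2 = -21/4, d_1 = (σ_2 - σ_1)/(6h_1) = 33/16, b_1 = Δ_1 - h_1(2σ_1 + σ_2)/6 = -11/4.

-2.7500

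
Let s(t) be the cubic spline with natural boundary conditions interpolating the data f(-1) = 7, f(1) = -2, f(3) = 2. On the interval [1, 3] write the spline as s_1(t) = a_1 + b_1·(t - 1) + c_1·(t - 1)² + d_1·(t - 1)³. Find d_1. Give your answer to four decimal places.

Put m_i = s'' at the i-th knot. Here h = (2, 2) and Δ = (-9/2, 2), so the interior equations h_(i-1)·m_(i-1) + 2(h_(i-1)+h_i)·m_i + h_i·m_(i+1) = 6(Δ_i − Δ_(i-1)) read
  2·m_0 + 8·m_1 + 2·m_2 = 6(Δ_1 - Δ_0) = 39
Natural end conditions: m_0 = m_2 = 0.
Forward elimination and back-substitution give m_0 = 0, m_1 = 39/8, m_2 = 0.
On [1, 3], with s_1(t) = a_1 + b_1·(t - 1) + c_1·(t - 1)² + d_1·(t - 1)³: c_1 = m_1/2 = 39/16, d_1 = (m_2 - m_1)/(6h_1) = -13/32, b_1 = Δ_1 - h_1(2m_1 + m_2)/6 = -5/4.

-0.4063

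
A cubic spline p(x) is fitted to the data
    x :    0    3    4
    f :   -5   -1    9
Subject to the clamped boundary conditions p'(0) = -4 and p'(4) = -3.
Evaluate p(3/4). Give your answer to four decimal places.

-7.9434

Let σ_i = p''(x_i). Step sizes h_i = 3, 1; slopes of the chords Δ_i = (y_(i+1) - y_i)/h_i = 4/3, 10.
  3·σ_0 + 8·σ_1 + 1·σ_2 = 6(Δ_1 - Δ_0) = 52
Clamped end conditions give two more equations: 2h_0·σ_0 + h_0·σ_1 = 6(Δ_0 - p'(0)) = 32 and h_1·σ_1 + 2h_1·σ_2 = 6(p'(4) - Δ_1) = -78.
Solving the tridiagonal system: σ_0 = -11/12, σ_1 = 25/2, σ_2 = -181/4.
On [0, 3], p(x) = -5 - 4·x - 11/24·x² + 161/216·x³.
With x = 3/4: p(3/4) = -4067/512.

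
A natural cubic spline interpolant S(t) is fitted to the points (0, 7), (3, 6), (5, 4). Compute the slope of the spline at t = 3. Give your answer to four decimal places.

-0.7333

Let m_i = S''(x_i). Step sizes h_i = 3, 2; slopes of the chords Δ_i = (y_(i+1) - y_i)/h_i = -1/3, -1.
  3·m_0 + 10·m_1 + 2·m_2 = 6(Δ_1 - Δ_0) = -4
Natural end conditions: m_0 = m_2 = 0.
Solving the tridiagonal system: m_0 = 0, m_1 = -2/5, m_2 = 0.
On [3, 5], S'(t) = b_1 + 2c_1·(t - 3) + 3d_1·(t - 3)² with b_1 = Δ_1 - h_1(2m_1 + m_2)/6 = -11/15, c_1 = m_1/2 = -1/5, d_1 = (m_2 - m_1)/(6h_1) = 1/30. So S'(3) = -11/15.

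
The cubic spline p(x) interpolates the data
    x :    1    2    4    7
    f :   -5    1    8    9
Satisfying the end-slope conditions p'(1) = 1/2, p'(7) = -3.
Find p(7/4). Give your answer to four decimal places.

Put σ_i = p'' at the i-th knot. Here h = (1, 2, 3) and Δ = (6, 7/2, 1/3), so the interior equations h_(i-1)·σ_(i-1) + 2(h_(i-1)+h_i)·σ_i + h_i·σ_(i+1) = 6(Δ_i − Δ_(i-1)) read
  1·σ_0 + 6·σ_1 + 2·σ_2 = 6(Δ_1 - Δ_0) = -15
  2·σ_1 + 10·σ_2 + 3·σ_3 = 6(Δ_2 - Δ_1) = -19
Clamped end conditions give two more equations: 2h_0·σ_0 + h_0·σ_1 = 6(Δ_0 - p'(1)) = 33 and h_2·σ_2 + 2h_2·σ_3 = 6(p'(7) - Δ_2) = -20.
Forward elimination and back-substitution give σ_0 = 369/19, σ_1 = -111/19, σ_2 = 6/19, σ_3 = -199/57.
On [1, 2], p(x) = -5 + 1/2·(x - 1) + 369/38·(x - 1)² - 80/19·(x - 1)³.
With (x - 1) = 3/4: p(7/4) = -571/608.

-0.9391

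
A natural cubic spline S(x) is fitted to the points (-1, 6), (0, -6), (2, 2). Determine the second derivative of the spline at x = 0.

Put M_i = S'' at the i-th knot. Here h = (1, 2) and Δ = (-12, 4), so the interior equations h_(i-1)·M_(i-1) + 2(h_(i-1)+h_i)·M_i + h_i·M_(i+1) = 6(Δ_i − Δ_(i-1)) read
  1·M_0 + 6·M_1 + 2·M_2 = 6(Δ_1 - Δ_0) = 96
Natural end conditions: M_0 = M_2 = 0.
Solving: M_0 = 0, M_1 = 16, M_2 = 0.

16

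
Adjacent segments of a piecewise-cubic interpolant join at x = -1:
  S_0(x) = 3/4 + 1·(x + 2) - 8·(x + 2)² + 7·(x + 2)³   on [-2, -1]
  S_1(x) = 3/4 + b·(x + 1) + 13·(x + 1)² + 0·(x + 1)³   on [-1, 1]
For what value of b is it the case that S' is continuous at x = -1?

6

S_0'(x) = 1 - 16·(x + 2) + 21·(x + 2)², so S_0'(-1) = 6. On the right, S_1'(-1) = b, so b = 6.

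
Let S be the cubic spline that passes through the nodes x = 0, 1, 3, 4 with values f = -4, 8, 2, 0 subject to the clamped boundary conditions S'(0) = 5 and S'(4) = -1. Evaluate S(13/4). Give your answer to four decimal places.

1.0634

With m_i denoting the second derivative at x_i, h_i = 1, 2, 1, and Δ_i = (y_(i+1) − y_i)/h_i = 12, -3, -2:
  1·m_0 + 6·m_1 + 2·m_2 = 6(Δ_1 - Δ_0) = -90
  2·m_1 + 6·m_2 + 1·m_3 = 6(Δ_2 - Δ_1) = 6
Clamped end conditions give two more equations: 2h_0·m_0 + h_0·m_1 = 6(Δ_0 - S'(0)) = 42 and h_2·m_2 + 2h_2·m_3 = 6(S'(4) - Δ_2) = 6.
Solving: m_0 = 1146/35, m_1 = -822/35, m_2 = 318/35, m_3 = -54/35.
On [3, 4], S(x) = 2 - 167/35·(x - 3) + 159/35·(x - 3)² - 62/35·(x - 3)³.
With (x - 3) = 1/4: S(13/4) = 1191/1120.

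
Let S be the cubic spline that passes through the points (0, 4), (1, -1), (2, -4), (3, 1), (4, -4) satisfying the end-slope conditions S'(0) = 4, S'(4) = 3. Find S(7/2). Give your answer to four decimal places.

-2.0915

Let M_i = S''(x_i). Step sizes h_i = 1, 1, 1, 1; slopes of the chords Δ_i = (y_(i+1) - y_i)/h_i = -5, -3, 5, -5.
  1·M_0 + 4·M_1 + 1·M_2 = 6(Δ_1 - Δ_0) = 12
  1·M_1 + 4·M_2 + 1·M_3 = 6(Δ_2 - Δ_1) = 48
  1·M_2 + 4·M_3 + 1·M_4 = 6(Δ_3 - Δ_2) = -60
Clamped end conditions give two more equations: 2h_0·M_0 + h_0·M_1 = 6(Δ_0 - S'(0)) = -54 and h_3·M_3 + 2h_3·M_4 = 6(S'(4) - Δ_3) = 48.
Solving the tridiagonal system: M_0 = -841/28, M_1 = 85/14, M_2 = 71/4, M_3 = -407/14, M_4 = 1079/28.
On [3, 4], S(x) = 1 - 97/56·(x - 3) - 407/28·(x - 3)² + 631/56·(x - 3)³.
With (x - 3) = 1/2: S(7/2) = -937/448.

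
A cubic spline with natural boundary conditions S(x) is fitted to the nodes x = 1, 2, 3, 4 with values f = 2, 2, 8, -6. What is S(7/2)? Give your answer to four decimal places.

3.1500

Let M_i = S''(x_i). Step sizes h_i = 1, 1, 1; slopes of the chords Δ_i = (y_(i+1) - y_i)/h_i = 0, 6, -14.
  1·M_0 + 4·M_1 + 1·M_2 = 6(Δ_1 - Δ_0) = 36
  1·M_1 + 4·M_2 + 1·M_3 = 6(Δ_2 - Δ_1) = -120
Natural end conditions: M_0 = M_3 = 0.
Solving the tridiagonal system: M_0 = 0, M_1 = 88/5, M_2 = -172/5, M_3 = 0.
On [3, 4], S(x) = 8 - 38/15·(x - 3) - 86/5·(x - 3)² + 86/15·(x - 3)³.
With (x - 3) = 1/2: S(7/2) = 63/20.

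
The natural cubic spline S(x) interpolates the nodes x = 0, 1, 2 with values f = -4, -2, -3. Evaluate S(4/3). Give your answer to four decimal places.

Let m_i = S''(x_i). Step sizes h_i = 1, 1; slopes of the chords Δ_i = (y_(i+1) - y_i)/h_i = 2, -1.
  1·m_0 + 4·m_1 + 1·m_2 = 6(Δ_1 - Δ_0) = -18
Natural end conditions: m_0 = m_2 = 0.
Forward elimination and back-substitution give m_0 = 0, m_1 = -9/2, m_2 = 0.
On [1, 2], S(x) = -2 + 1/2·(x - 1) - 9/4·(x - 1)² + 3/4·(x - 1)³.
With (x - 1) = 1/3: S(4/3) = -37/18.

-2.0556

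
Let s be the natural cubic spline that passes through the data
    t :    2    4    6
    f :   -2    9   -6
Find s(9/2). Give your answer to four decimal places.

Write M_i for s''(x_i). With h_i = 2, 2 and divided differences Δ_i = 11/2, -15/2, the continuity of s' gives the tridiagonal system
  2·M_0 + 8·M_1 + 2·M_2 = 6(Δ_1 - Δ_0) = -78
Natural end conditions: M_0 = M_2 = 0.
Solving the tridiagonal system: M_0 = 0, M_1 = -39/4, M_2 = 0.
On [4, 6], s(t) = 9 - 1·(t - 4) - 39/8·(t - 4)² + 13/16·(t - 4)³.
With (t - 4) = 1/2: s(9/2) = 945/128.

7.3828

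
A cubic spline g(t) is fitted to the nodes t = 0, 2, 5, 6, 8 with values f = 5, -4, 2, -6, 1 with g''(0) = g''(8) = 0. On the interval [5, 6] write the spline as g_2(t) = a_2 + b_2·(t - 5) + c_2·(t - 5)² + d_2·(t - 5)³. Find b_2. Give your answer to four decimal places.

Write σ_i for g''(x_i). With h_i = 2, 3, 1, 2 and divided differences Δ_i = -9/2, 2, -8, 7/2, the continuity of g' gives the tridiagonal system
  2·σ_0 + 10·σ_1 + 3·σ_2 = 6(Δ_1 - Δ_0) = 39
  3·σ_1 + 8·σ_2 + 1·σ_3 = 6(Δ_2 - Δ_1) = -60
  1·σ_2 + 6·σ_3 + 2·σ_4 = 6(Δ_3 - Δ_2) = 69
Natural end conditions: σ_0 = σ_4 = 0.
Forward elimination and back-substitution give σ_0 = 0, σ_1 = 15/2, σ_2 = -12, σ_3 = 27/2, σ_4 = 0.
On [5, 6], with g_2(t) = a_2 + b_2·(t - 5) + c_2·(t - 5)² + d_2·(t - 5)³: c_2 = σ_2/2 = -6, d_2 = (σ_3 - σ_2)/(6h_2) = 17/4, b_2 = Δ_2 - h_2(2σ_2 + σ_3)/6 = -25/4.

-6.2500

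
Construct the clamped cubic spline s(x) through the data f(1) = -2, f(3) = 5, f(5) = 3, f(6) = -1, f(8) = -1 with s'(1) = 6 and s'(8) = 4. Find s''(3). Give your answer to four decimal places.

Put σ_i = s'' at the i-th knot. Here h = (2, 2, 1, 2) and Δ = (7/2, -1, -4, 0), so the interior equations h_(i-1)·σ_(i-1) + 2(h_(i-1)+h_i)·σ_i + h_i·σ_(i+1) = 6(Δ_i − Δ_(i-1)) read
  2·σ_0 + 8·σ_1 + 2·σ_2 = 6(Δ_1 - Δ_0) = -27
  2·σ_1 + 6·σ_2 + 1·σ_3 = 6(Δ_2 - Δ_1) = -18
  1·σ_2 + 6·σ_3 + 2·σ_4 = 6(Δ_3 - Δ_2) = 24
Clamped end conditions give two more equations: 2h_0·σ_0 + h_0·σ_1 = 6(Δ_0 - s'(1)) = -15 and h_3·σ_3 + 2h_3·σ_4 = 6(s'(8) - Δ_3) = 24.
Solving: σ_0 = -337/122, σ_1 = -241/122, σ_2 = -173/61, σ_3 = 181/61, σ_4 = 551/122.

-1.9754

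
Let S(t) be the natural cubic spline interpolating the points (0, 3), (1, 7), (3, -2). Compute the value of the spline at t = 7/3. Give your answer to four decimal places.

2.6790

Let M_i = S''(x_i). Step sizes h_i = 1, 2; slopes of the chords Δ_i = (y_(i+1) - y_i)/h_i = 4, -9/2.
  1·M_0 + 6·M_1 + 2·M_2 = 6(Δ_1 - Δ_0) = -51
Natural end conditions: M_0 = M_2 = 0.
Hence M_0 = 0, M_1 = -17/2, M_2 = 0.
On [1, 3], S(t) = 7 + 7/6·(t - 1) - 17/4·(t - 1)² + 17/24·(t - 1)³.
With (t - 1) = 4/3: S(7/3) = 217/81.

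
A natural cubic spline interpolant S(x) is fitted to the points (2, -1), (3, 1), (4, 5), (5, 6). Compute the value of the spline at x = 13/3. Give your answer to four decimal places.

Put M_i = S'' at the i-th knot. Here h = (1, 1, 1) and Δ = (2, 4, 1), so the interior equations h_(i-1)·M_(i-1) + 2(h_(i-1)+h_i)·M_i + h_i·M_(i+1) = 6(Δ_i − Δ_(i-1)) read
  1·M_0 + 4·M_1 + 1·M_2 = 6(Δ_1 - Δ_0) = 12
  1·M_1 + 4·M_2 + 1·M_3 = 6(Δ_2 - Δ_1) = -18
Natural end conditions: M_0 = M_3 = 0.
Solving: M_0 = 0, M_1 = 22/5, M_2 = -28/5, M_3 = 0.
On [4, 5], S(x) = 5 + 43/15·(x - 4) - 14/5·(x - 4)² + 14/15·(x - 4)³.
With (x - 4) = 1/3: S(13/3) = 460/81.

5.6790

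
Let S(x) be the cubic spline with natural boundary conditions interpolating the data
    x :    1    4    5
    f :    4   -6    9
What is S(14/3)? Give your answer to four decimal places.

3.3210

With σ_i denoting the second derivative at x_i, h_i = 3, 1, and Δ_i = (y_(i+1) − y_i)/h_i = -10/3, 15:
  3·σ_0 + 8·σ_1 + 1·σ_2 = 6(Δ_1 - Δ_0) = 110
Natural end conditions: σ_0 = σ_2 = 0.
Forward elimination and back-substitution give σ_0 = 0, σ_1 = 55/4, σ_2 = 0.
On [4, 5], S(x) = -6 + 125/12·(x - 4) + 55/8·(x - 4)² - 55/24·(x - 4)³.
With (x - 4) = 2/3: S(14/3) = 269/81.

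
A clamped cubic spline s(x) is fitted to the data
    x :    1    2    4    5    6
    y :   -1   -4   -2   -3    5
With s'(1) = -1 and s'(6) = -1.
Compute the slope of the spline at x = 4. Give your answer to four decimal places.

Write M_i for s''(x_i). With h_i = 1, 2, 1, 1 and divided differences Δ_i = -3, 1, -1, 8, the continuity of s' gives the tridiagonal system
  1·M_0 + 6·M_1 + 2·M_2 = 6(Δ_1 - Δ_0) = 24
  2·M_1 + 6·M_2 + 1·M_3 = 6(Δ_2 - Δ_1) = -12
  1·M_2 + 4·M_3 + 1·M_4 = 6(Δ_3 - Δ_2) = 54
Clamped end conditions give two more equations: 2h_0·M_0 + h_0·M_1 = 6(Δ_0 - s'(1)) = -12 and h_3·M_3 + 2h_3·M_4 = 6(s'(6) - Δ_3) = -54.
Forward elimination and back-substitution give M_0 = -333/32, M_1 = 141/16, M_2 = -591/64, M_3 = 825/32, M_4 = -2553/64.
On [4, 5], s'(x) = b_2 + 2c_2·(x - 4) + 3d_2·(x - 4)² with b_2 = Δ_2 - h_2(2M_2 + M_3)/6 = -71/32, c_2 = M_2/2 = -591/128, d_2 = (M_3 - M_2)/(6h_2) = 747/128. So s'(4) = -71/32.

-2.2188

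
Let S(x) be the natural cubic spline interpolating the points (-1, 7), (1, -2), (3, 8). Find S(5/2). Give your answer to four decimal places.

Write σ_i for S''(x_i). With h_i = 2, 2 and divided differences Δ_i = -9/2, 5, the continuity of S' gives the tridiagonal system
  2·σ_0 + 8·σ_1 + 2·σ_2 = 6(Δ_1 - Δ_0) = 57
Natural end conditions: σ_0 = σ_2 = 0.
Hence σ_0 = 0, σ_1 = 57/8, σ_2 = 0.
On [1, 3], S(x) = -2 + 1/4·(x - 1) + 57/16·(x - 1)² - 19/32·(x - 1)³.
With (x - 1) = 3/2: S(5/2) = 1123/256.

4.3867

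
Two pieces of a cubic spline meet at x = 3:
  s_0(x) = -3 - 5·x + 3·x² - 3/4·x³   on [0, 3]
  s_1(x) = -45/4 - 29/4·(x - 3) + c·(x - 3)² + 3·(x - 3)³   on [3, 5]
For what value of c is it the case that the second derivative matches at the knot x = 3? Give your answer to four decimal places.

s_0''(x) = 6 - 9/2·x, so s_0''(3) = -15/2. On the right, s_1''(3) = 2c, so c = -15/4.

-3.7500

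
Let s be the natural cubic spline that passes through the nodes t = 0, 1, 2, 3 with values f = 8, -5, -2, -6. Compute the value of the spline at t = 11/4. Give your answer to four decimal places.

Put σ_i = s'' at the i-th knot. Here h = (1, 1, 1) and Δ = (-13, 3, -4), so the interior equations h_(i-1)·σ_(i-1) + 2(h_(i-1)+h_i)·σ_i + h_i·σ_(i+1) = 6(Δ_i − Δ_(i-1)) read
  1·σ_0 + 4·σ_1 + 1·σ_2 = 6(Δ_1 - Δ_0) = 96
  1·σ_1 + 4·σ_2 + 1·σ_3 = 6(Δ_2 - Δ_1) = -42
Natural end conditions: σ_0 = σ_3 = 0.
Hence σ_0 = 0, σ_1 = 142/5, σ_2 = -88/5, σ_3 = 0.
On [2, 3], s(t) = -2 + 28/15·(t - 2) - 44/5·(t - 2)² + 44/15·(t - 2)³.
With (t - 2) = 3/4: s(11/4) = -69/16.

-4.3125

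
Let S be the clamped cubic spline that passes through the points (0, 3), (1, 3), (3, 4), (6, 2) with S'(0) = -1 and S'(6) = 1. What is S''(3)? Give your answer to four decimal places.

Let M_i = S''(x_i). Step sizes h_i = 1, 2, 3; slopes of the chords Δ_i = (y_(i+1) - y_i)/h_i = 0, 1/2, -2/3.
  1·M_0 + 6·M_1 + 2·M_2 = 6(Δ_1 - Δ_0) = 3
  2·M_1 + 10·M_2 + 3·M_3 = 6(Δ_2 - Δ_1) = -7
Clamped end conditions give two more equations: 2h_0·M_0 + h_0·M_1 = 6(Δ_0 - S'(0)) = 6 and h_2·M_2 + 2h_2·M_3 = 6(S'(6) - Δ_2) = 10.
Solving the tridiagonal system: M_0 = 155/57, M_1 = 32/57, M_2 = -88/57, M_3 = 139/57.

-1.5439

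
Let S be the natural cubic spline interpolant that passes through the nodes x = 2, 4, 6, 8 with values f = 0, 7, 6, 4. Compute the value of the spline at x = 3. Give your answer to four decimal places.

4.2750

With M_i denoting the second derivative at x_i, h_i = 2, 2, 2, and Δ_i = (y_(i+1) − y_i)/h_i = 7/2, -1/2, -1:
  2·M_0 + 8·M_1 + 2·M_2 = 6(Δ_1 - Δ_0) = -24
  2·M_1 + 8·M_2 + 2·M_3 = 6(Δ_2 - Δ_1) = -3
Natural end conditions: M_0 = M_3 = 0.
Forward elimination and back-substitution give M_0 = 0, M_1 = -31/10, M_2 = 2/5, M_3 = 0.
On [2, 4], S(x) = 0 + 68/15·(x - 2) + 0·(x - 2)² - 31/120·(x - 2)³.
With (x - 2) = 1: S(3) = 171/40.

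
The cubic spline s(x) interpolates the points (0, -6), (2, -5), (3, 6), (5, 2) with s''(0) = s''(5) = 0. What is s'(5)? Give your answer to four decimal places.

-7.0571

Write m_i for s''(x_i). With h_i = 2, 1, 2 and divided differences Δ_i = 1/2, 11, -2, the continuity of s' gives the tridiagonal system
  2·m_0 + 6·m_1 + 1·m_2 = 6(Δ_1 - Δ_0) = 63
  1·m_1 + 6·m_2 + 2·m_3 = 6(Δ_2 - Δ_1) = -78
Natural end conditions: m_0 = m_3 = 0.
Solving the tridiagonal system: m_0 = 0, m_1 = 456/35, m_2 = -531/35, m_3 = 0.
On [3, 5], s'(x) = b_2 + 2c_2·(x - 3) + 3d_2·(x - 3)² with b_2 = Δ_2 - h_2(2m_2 + m_3)/6 = 284/35, c_2 = m_2/2 = -531/70, d_2 = (m_3 - m_2)/(6h_2) = 177/140. So s'(5) = -247/35.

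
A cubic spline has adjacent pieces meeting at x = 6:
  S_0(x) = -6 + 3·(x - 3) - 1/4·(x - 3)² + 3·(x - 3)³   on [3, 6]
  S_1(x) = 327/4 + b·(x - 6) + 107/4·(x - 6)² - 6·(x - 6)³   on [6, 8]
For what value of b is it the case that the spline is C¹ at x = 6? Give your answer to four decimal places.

82.5000

S_0'(x) = 3 - 1/2·(x - 3) + 9·(x - 3)², so S_0'(6) = 165/2. On the right, S_1'(6) = b, so b = 165/2.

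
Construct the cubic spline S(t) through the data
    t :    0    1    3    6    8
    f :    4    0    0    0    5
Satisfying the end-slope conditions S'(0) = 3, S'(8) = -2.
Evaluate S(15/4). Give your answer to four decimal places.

0.0591

With M_i denoting the second derivative at x_i, h_i = 1, 2, 3, 2, and Δ_i = (y_(i+1) − y_i)/h_i = -4, 0, 0, 5/2:
  1·M_0 + 6·M_1 + 2·M_2 = 6(Δ_1 - Δ_0) = 24
  2·M_1 + 10·M_2 + 3·M_3 = 6(Δ_2 - Δ_1) = 0
  3·M_2 + 10·M_3 + 2·M_4 = 6(Δ_3 - Δ_2) = 15
Clamped end conditions give two more equations: 2h_0·M_0 + h_0·M_1 = 6(Δ_0 - S'(0)) = -42 and h_3·M_3 + 2h_3·M_4 = 6(S'(8) - Δ_3) = -27.
Solving the tridiagonal system: M_0 = -2335/91, M_1 = 848/91, M_2 = -569/182, M_3 = 383/91, M_4 = -3223/364.
On [3, 6], S(t) = 0 + 93/91·(t - 3) - 569/364·(t - 3)² + 445/1092·(t - 3)³.
With (t - 3) = 3/4: S(15/4) = 1377/23296.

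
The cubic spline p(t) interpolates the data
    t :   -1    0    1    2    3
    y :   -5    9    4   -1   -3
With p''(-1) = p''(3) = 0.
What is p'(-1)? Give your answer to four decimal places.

19.0357

With M_i denoting the second derivative at x_i, h_i = 1, 1, 1, 1, and Δ_i = (y_(i+1) − y_i)/h_i = 14, -5, -5, -2:
  1·M_0 + 4·M_1 + 1·M_2 = 6(Δ_1 - Δ_0) = -114
  1·M_1 + 4·M_2 + 1·M_3 = 6(Δ_2 - Δ_1) = 0
  1·M_2 + 4·M_3 + 1·M_4 = 6(Δ_3 - Δ_2) = 18
Natural end conditions: M_0 = M_4 = 0.
Forward elimination and back-substitution give M_0 = 0, M_1 = -423/14, M_2 = 48/7, M_3 = 39/14, M_4 = 0.
On [-1, 0], p'(t) = b_0 + 2c_0·(t + 1) + 3d_0·(t + 1)² with b_0 = Δ_0 - h_0(2M_0 + M_1)/6 = 533/28, c_0 = M_0/2 = 0, d_0 = (M_1 - M_0)/(6h_0) = -141/28. So p'(-1) = 533/28.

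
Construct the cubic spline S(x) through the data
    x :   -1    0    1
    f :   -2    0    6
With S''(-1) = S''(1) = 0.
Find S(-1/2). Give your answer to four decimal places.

Let σ_i = S''(x_i). Step sizes h_i = 1, 1; slopes of the chords Δ_i = (y_(i+1) - y_i)/h_i = 2, 6.
  1·σ_0 + 4·σ_1 + 1·σ_2 = 6(Δ_1 - Δ_0) = 24
Natural end conditions: σ_0 = σ_2 = 0.
Forward elimination and back-substitution give σ_0 = 0, σ_1 = 6, σ_2 = 0.
On [-1, 0], S(x) = -2 + 1·(x + 1) + 0·(x + 1)² + 1·(x + 1)³.
With (x + 1) = 1/2: S(-1/2) = -11/8.

-1.3750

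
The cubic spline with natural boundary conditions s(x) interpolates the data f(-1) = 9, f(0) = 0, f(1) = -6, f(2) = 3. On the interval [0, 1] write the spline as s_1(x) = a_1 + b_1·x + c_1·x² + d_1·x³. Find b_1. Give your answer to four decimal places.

Write σ_i for s''(x_i). With h_i = 1, 1, 1 and divided differences Δ_i = -9, -6, 9, the continuity of s' gives the tridiagonal system
  1·σ_0 + 4·σ_1 + 1·σ_2 = 6(Δ_1 - Δ_0) = 18
  1·σ_1 + 4·σ_2 + 1·σ_3 = 6(Δ_2 - Δ_1) = 90
Natural end conditions: σ_0 = σ_3 = 0.
Solving: σ_0 = 0, σ_1 = -6/5, σ_2 = 114/5, σ_3 = 0.
On [0, 1], with s_1(x) = a_1 + b_1·x + c_1·x² + d_1·x³: c_1 = σ_1/2 = -3/5, d_1 = (σ_2 - σ_1)/(6h_1) = 4, b_1 = Δ_1 - h_1(2σ_1 + σ_2)/6 = -47/5.

-9.4000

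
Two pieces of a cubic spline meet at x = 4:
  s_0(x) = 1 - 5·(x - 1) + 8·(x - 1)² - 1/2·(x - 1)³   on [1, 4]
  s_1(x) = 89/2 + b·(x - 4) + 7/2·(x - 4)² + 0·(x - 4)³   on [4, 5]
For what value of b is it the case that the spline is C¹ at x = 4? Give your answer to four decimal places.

s_0'(x) = -5 + 16·(x - 1) - 3/2·(x - 1)², so s_0'(4) = 59/2. On the right, s_1'(4) = b, so b = 59/2.

29.5000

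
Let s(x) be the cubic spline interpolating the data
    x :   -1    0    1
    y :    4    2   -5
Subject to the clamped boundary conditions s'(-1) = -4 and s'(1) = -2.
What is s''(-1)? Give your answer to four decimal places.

14.5000

With M_i denoting the second derivative at x_i, h_i = 1, 1, and Δ_i = (y_(i+1) − y_i)/h_i = -2, -7:
  1·M_0 + 4·M_1 + 1·M_2 = 6(Δ_1 - Δ_0) = -30
Clamped end conditions give two more equations: 2h_0·M_0 + h_0·M_1 = 6(Δ_0 - s'(-1)) = 12 and h_1·M_1 + 2h_1·M_2 = 6(s'(1) - Δ_1) = 30.
Forward elimination and back-substitution give M_0 = 29/2, M_1 = -17, M_2 = 47/2.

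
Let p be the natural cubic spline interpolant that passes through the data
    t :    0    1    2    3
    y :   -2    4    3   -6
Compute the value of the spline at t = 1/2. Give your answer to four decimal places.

Write σ_i for p''(x_i). With h_i = 1, 1, 1 and divided differences Δ_i = 6, -1, -9, the continuity of p' gives the tridiagonal system
  1·σ_0 + 4·σ_1 + 1·σ_2 = 6(Δ_1 - Δ_0) = -42
  1·σ_1 + 4·σ_2 + 1·σ_3 = 6(Δ_2 - Δ_1) = -48
Natural end conditions: σ_0 = σ_3 = 0.
Solving: σ_0 = 0, σ_1 = -8, σ_2 = -10, σ_3 = 0.
On [0, 1], p(t) = -2 + 22/3·t + 0·t² - 4/3·t³.
With t = 1/2: p(1/2) = 3/2.

1.5000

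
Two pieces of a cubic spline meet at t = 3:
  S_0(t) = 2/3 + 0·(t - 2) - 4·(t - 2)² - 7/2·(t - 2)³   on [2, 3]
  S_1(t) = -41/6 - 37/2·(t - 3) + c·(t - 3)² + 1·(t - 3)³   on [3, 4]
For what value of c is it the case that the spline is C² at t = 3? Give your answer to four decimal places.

S_0''(t) = -8 - 21·(t - 2), so S_0''(3) = -29. On the right, S_1''(3) = 2c, so c = -29/2.

-14.5000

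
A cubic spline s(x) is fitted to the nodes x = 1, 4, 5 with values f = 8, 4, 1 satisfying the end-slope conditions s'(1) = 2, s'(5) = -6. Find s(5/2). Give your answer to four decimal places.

7.4531

Put m_i = s'' at the i-th knot. Here h = (3, 1) and Δ = (-4/3, -3), so the interior equations h_(i-1)·m_(i-1) + 2(h_(i-1)+h_i)·m_i + h_i·m_(i+1) = 6(Δ_i − Δ_(i-1)) read
  3·m_0 + 8·m_1 + 1·m_2 = 6(Δ_1 - Δ_0) = -10
Clamped end conditions give two more equations: 2h_0·m_0 + h_0·m_1 = 6(Δ_0 - s'(1)) = -20 and h_1·m_1 + 2h_1·m_2 = 6(s'(5) - Δ_1) = -18.
Solving: m_0 = -49/12, m_1 = 3/2, m_2 = -39/4.
On [1, 4], s(x) = 8 + 2·(x - 1) - 49/24·(x - 1)² + 67/216·(x - 1)³.
With (x - 1) = 3/2: s(5/2) = 477/64.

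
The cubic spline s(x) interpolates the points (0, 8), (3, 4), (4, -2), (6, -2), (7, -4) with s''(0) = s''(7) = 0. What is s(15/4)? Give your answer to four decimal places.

With M_i denoting the second derivative at x_i, h_i = 3, 1, 2, 1, and Δ_i = (y_(i+1) − y_i)/h_i = -4/3, -6, 0, -2:
  3·M_0 + 8·M_1 + 1·M_2 = 6(Δ_1 - Δ_0) = -28
  1·M_1 + 6·M_2 + 2·M_3 = 6(Δ_2 - Δ_1) = 36
  2·M_2 + 6·M_3 + 1·M_4 = 6(Δ_3 - Δ_2) = -12
Natural end conditions: M_0 = M_4 = 0.
Hence M_0 = 0, M_1 = -568/125, M_2 = 1044/125, M_3 = -598/125, M_4 = 0.
On [3, 4], s(x) = 4 - 2204/375·(x - 3) - 284/125·(x - 3)² + 806/375·(x - 3)³.
With (x - 3) = 3/4: s(15/4) = -3117/4000.

-0.7793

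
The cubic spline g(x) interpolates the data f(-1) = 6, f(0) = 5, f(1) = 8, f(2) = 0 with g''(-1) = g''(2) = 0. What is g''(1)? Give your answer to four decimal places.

-19.2000

With σ_i denoting the second derivative at x_i, h_i = 1, 1, 1, and Δ_i = (y_(i+1) − y_i)/h_i = -1, 3, -8:
  1·σ_0 + 4·σ_1 + 1·σ_2 = 6(Δ_1 - Δ_0) = 24
  1·σ_1 + 4·σ_2 + 1·σ_3 = 6(Δ_2 - Δ_1) = -66
Natural end conditions: σ_0 = σ_3 = 0.
Hence σ_0 = 0, σ_1 = 54/5, σ_2 = -96/5, σ_3 = 0.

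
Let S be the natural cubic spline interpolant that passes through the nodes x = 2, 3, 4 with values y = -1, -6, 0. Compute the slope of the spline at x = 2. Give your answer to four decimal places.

-7.7500

Let m_i = S''(x_i). Step sizes h_i = 1, 1; slopes of the chords Δ_i = (y_(i+1) - y_i)/h_i = -5, 6.
  1·m_0 + 4·m_1 + 1·m_2 = 6(Δ_1 - Δ_0) = 66
Natural end conditions: m_0 = m_2 = 0.
Forward elimination and back-substitution give m_0 = 0, m_1 = 33/2, m_2 = 0.
On [2, 3], S'(x) = b_0 + 2c_0·(x - 2) + 3d_0·(x - 2)² with b_0 = Δ_0 - h_0(2m_0 + m_1)/6 = -31/4, c_0 = m_0/2 = 0, d_0 = (m_1 - m_0)/(6h_0) = 11/4. So S'(2) = -31/4.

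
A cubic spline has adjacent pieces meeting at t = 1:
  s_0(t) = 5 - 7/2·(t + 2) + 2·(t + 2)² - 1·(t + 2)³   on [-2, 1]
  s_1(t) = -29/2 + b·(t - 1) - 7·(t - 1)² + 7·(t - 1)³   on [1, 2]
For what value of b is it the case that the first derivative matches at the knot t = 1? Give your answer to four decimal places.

s_0'(t) = -7/2 + 4·(t + 2) - 3·(t + 2)², so s_0'(1) = -37/2. On the right, s_1'(1) = b, so b = -37/2.

-18.5000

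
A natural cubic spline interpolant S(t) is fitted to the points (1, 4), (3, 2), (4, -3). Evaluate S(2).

Put m_i = S'' at the i-th knot. Here h = (2, 1) and Δ = (-1, -5), so the interior equations h_(i-1)·m_(i-1) + 2(h_(i-1)+h_i)·m_i + h_i·m_(i+1) = 6(Δ_i − Δ_(i-1)) read
  2·m_0 + 6·m_1 + 1·m_2 = 6(Δ_1 - Δ_0) = -24
Natural end conditions: m_0 = m_2 = 0.
Hence m_0 = 0, m_1 = -4, m_2 = 0.
On [1, 3], S(t) = 4 + 1/3·(t - 1) + 0·(t - 1)² - 1/3·(t - 1)³.
With (t - 1) = 1: S(2) = 4.

4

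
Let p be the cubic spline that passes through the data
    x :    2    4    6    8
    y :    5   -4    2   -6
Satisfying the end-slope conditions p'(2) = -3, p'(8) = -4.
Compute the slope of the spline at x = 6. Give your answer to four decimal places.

0.3667

With σ_i denoting the second derivative at x_i, h_i = 2, 2, 2, and Δ_i = (y_(i+1) − y_i)/h_i = -9/2, 3, -4:
  2·σ_0 + 8·σ_1 + 2·σ_2 = 6(Δ_1 - Δ_0) = 45
  2·σ_1 + 8·σ_2 + 2·σ_3 = 6(Δ_2 - Δ_1) = -42
Clamped end conditions give two more equations: 2h_0·σ_0 + h_0·σ_1 = 6(Δ_0 - p'(2)) = -9 and h_2·σ_2 + 2h_2·σ_3 = 6(p'(8) - Δ_2) = 0.
Hence σ_0 = -211/30, σ_1 = 287/30, σ_2 = -131/15, σ_3 = 131/30.
On [6, 8], p'(x) = b_2 + 2c_2·(x - 6) + 3d_2·(x - 6)² with b_2 = Δ_2 - h_2(2σ_2 + σ_3)/6 = 11/30, c_2 = σ_2/2 = -131/30, d_2 = (σ_3 - σ_2)/(6h_2) = 131/120. So p'(6) = 11/30.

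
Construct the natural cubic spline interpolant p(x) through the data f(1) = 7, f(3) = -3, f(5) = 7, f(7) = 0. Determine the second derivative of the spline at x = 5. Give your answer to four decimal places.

-8.8000

Write σ_i for p''(x_i). With h_i = 2, 2, 2 and divided differences Δ_i = -5, 5, -7/2, the continuity of p' gives the tridiagonal system
  2·σ_0 + 8·σ_1 + 2·σ_2 = 6(Δ_1 - Δ_0) = 60
  2·σ_1 + 8·σ_2 + 2·σ_3 = 6(Δ_2 - Δ_1) = -51
Natural end conditions: σ_0 = σ_3 = 0.
Solving the tridiagonal system: σ_0 = 0, σ_1 = 97/10, σ_2 = -44/5, σ_3 = 0.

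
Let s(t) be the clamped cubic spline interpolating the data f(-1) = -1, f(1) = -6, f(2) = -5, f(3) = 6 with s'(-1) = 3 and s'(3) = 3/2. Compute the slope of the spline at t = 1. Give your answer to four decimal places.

-3.9545

Write m_i for s''(x_i). With h_i = 2, 1, 1 and divided differences Δ_i = -5/2, 1, 11, the continuity of s' gives the tridiagonal system
  2·m_0 + 6·m_1 + 1·m_2 = 6(Δ_1 - Δ_0) = 21
  1·m_1 + 4·m_2 + 1·m_3 = 6(Δ_2 - Δ_1) = 60
Clamped end conditions give two more equations: 2h_0·m_0 + h_0·m_1 = 6(Δ_0 - s'(-1)) = -33 and h_2·m_2 + 2h_2·m_3 = 6(s'(3) - Δ_2) = -57.
Forward elimination and back-substitution give m_0 = -105/11, m_1 = 57/22, m_2 = 270/11, m_3 = -897/22.
On [1, 2], s'(t) = b_1 + 2c_1·(t - 1) + 3d_1·(t - 1)² with b_1 = Δ_1 - h_1(2m_1 + m_2)/6 = -87/22, c_1 = m_1/2 = 57/44, d_1 = (m_2 - m_1)/(6h_1) = 161/44. So s'(1) = -87/22.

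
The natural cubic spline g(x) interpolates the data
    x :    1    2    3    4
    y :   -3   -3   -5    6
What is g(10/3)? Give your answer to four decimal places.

Write M_i for g''(x_i). With h_i = 1, 1, 1 and divided differences Δ_i = 0, -2, 11, the continuity of g' gives the tridiagonal system
  1·M_0 + 4·M_1 + 1·M_2 = 6(Δ_1 - Δ_0) = -12
  1·M_1 + 4·M_2 + 1·M_3 = 6(Δ_2 - Δ_1) = 78
Natural end conditions: M_0 = M_3 = 0.
Solving: M_0 = 0, M_1 = -42/5, M_2 = 108/5, M_3 = 0.
On [3, 4], g(x) = -5 + 19/5·(x - 3) + 54/5·(x - 3)² - 18/5·(x - 3)³.
With (x - 3) = 1/3: g(10/3) = -8/3.

-2.6667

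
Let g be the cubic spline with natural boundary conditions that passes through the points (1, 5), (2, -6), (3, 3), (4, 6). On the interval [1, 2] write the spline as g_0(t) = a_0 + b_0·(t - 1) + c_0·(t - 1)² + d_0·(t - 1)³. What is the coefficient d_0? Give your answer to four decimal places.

Let M_i = g''(x_i). Step sizes h_i = 1, 1, 1; slopes of the chords Δ_i = (y_(i+1) - y_i)/h_i = -11, 9, 3.
  1·M_0 + 4·M_1 + 1·M_2 = 6(Δ_1 - Δ_0) = 120
  1·M_1 + 4·M_2 + 1·M_3 = 6(Δ_2 - Δ_1) = -36
Natural end conditions: M_0 = M_3 = 0.
Solving: M_0 = 0, M_1 = 172/5, M_2 = -88/5, M_3 = 0.
On [1, 2], with g_0(t) = a_0 + b_0·(t - 1) + c_0·(t - 1)² + d_0·(t - 1)³: c_0 = M_0/2 = 0, d_0 = (M_1 - M_0)/(6h_0) = 86/15, b_0 = Δ_0 - h_0(2M_0 + M_1)/6 = -251/15.

5.7333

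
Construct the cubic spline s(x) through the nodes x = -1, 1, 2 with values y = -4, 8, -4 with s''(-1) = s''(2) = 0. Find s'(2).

-15

With M_i denoting the second derivative at x_i, h_i = 2, 1, and Δ_i = (y_(i+1) − y_i)/h_i = 6, -12:
  2·M_0 + 6·M_1 + 1·M_2 = 6(Δ_1 - Δ_0) = -108
Natural end conditions: M_0 = M_2 = 0.
Forward elimination and back-substitution give M_0 = 0, M_1 = -18, M_2 = 0.
On [1, 2], s'(x) = b_1 + 2c_1·(x - 1) + 3d_1·(x - 1)² with b_1 = Δ_1 - h_1(2M_1 + M_2)/6 = -6, c_1 = M_1/2 = -9, d_1 = (M_2 - M_1)/(6h_1) = 3. So s'(2) = -15.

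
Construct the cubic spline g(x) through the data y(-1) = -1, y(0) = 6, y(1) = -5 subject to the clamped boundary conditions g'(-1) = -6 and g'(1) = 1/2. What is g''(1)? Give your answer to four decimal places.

64.7500

Let M_i = g''(x_i). Step sizes h_i = 1, 1; slopes of the chords Δ_i = (y_(i+1) - y_i)/h_i = 7, -11.
  1·M_0 + 4·M_1 + 1·M_2 = 6(Δ_1 - Δ_0) = -108
Clamped end conditions give two more equations: 2h_0·M_0 + h_0·M_1 = 6(Δ_0 - g'(-1)) = 78 and h_1·M_1 + 2h_1·M_2 = 6(g'(1) - Δ_1) = 69.
Solving: M_0 = 277/4, M_1 = -121/2, M_2 = 259/4.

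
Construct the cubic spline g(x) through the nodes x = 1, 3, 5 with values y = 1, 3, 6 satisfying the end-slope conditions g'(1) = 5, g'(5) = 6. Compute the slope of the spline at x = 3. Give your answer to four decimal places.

-0.8750

Write m_i for g''(x_i). With h_i = 2, 2 and divided differences Δ_i = 1, 3/2, the continuity of g' gives the tridiagonal system
  2·m_0 + 8·m_1 + 2·m_2 = 6(Δ_1 - Δ_0) = 3
Clamped end conditions give two more equations: 2h_0·m_0 + h_0·m_1 = 6(Δ_0 - g'(1)) = -24 and h_1·m_1 + 2h_1·m_2 = 6(g'(5) - Δ_1) = 27.
Hence m_0 = -49/8, m_1 = 1/4, m_2 = 53/8.
On [3, 5], g'(x) = b_1 + 2c_1·(x - 3) + 3d_1·(x - 3)² with b_1 = Δ_1 - h_1(2m_1 + m_2)/6 = -7/8, c_1 = m_1/2 = 1/8, d_1 = (m_2 - m_1)/(6h_1) = 17/32. So g'(3) = -7/8.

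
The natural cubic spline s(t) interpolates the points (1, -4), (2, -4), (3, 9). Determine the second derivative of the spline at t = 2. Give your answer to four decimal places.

19.5000

With σ_i denoting the second derivative at x_i, h_i = 1, 1, and Δ_i = (y_(i+1) − y_i)/h_i = 0, 13:
  1·σ_0 + 4·σ_1 + 1·σ_2 = 6(Δ_1 - Δ_0) = 78
Natural end conditions: σ_0 = σ_2 = 0.
Solving: σ_0 = 0, σ_1 = 39/2, σ_2 = 0.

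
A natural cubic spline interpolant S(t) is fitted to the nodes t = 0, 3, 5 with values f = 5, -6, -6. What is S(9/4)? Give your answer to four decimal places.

With σ_i denoting the second derivative at x_i, h_i = 3, 2, and Δ_i = (y_(i+1) − y_i)/h_i = -11/3, 0:
  3·σ_0 + 10·σ_1 + 2·σ_2 = 6(Δ_1 - Δ_0) = 22
Natural end conditions: σ_0 = σ_2 = 0.
Solving the tridiagonal system: σ_0 = 0, σ_1 = 11/5, σ_2 = 0.
On [0, 3], S(t) = 5 - 143/30·t + 0·t² + 11/90·t³.
With t = 9/4: S(9/4) = -2773/640.

-4.3328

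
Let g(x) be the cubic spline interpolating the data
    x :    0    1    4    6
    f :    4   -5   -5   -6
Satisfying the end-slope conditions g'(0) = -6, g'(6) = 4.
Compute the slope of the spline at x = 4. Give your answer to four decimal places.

With M_i denoting the second derivative at x_i, h_i = 1, 3, 2, and Δ_i = (y_(i+1) − y_i)/h_i = -9, 0, -1/2:
  1·M_0 + 8·M_1 + 3·M_2 = 6(Δ_1 - Δ_0) = 54
  3·M_1 + 10·M_2 + 2·M_3 = 6(Δ_2 - Δ_1) = -3
Clamped end conditions give two more equations: 2h_0·M_0 + h_0·M_1 = 6(Δ_0 - g'(0)) = -18 and h_2·M_2 + 2h_2·M_3 = 6(g'(6) - Δ_2) = 27.
Solving the tridiagonal system: M_0 = -371/26, M_1 = 137/13, M_2 = -139/26, M_3 = 245/26.
On [4, 6], g'(x) = b_2 + 2c_2·(x - 4) + 3d_2·(x - 4)² with b_2 = Δ_2 - h_2(2M_2 + M_3)/6 = -1/13, c_2 = M_2/2 = -139/52, d_2 = (M_3 - M_2)/(6h_2) = 16/13. So g'(4) = -1/13.

-0.0769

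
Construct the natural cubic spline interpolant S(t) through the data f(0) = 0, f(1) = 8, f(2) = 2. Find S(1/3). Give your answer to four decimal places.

3.7037

With σ_i denoting the second derivative at x_i, h_i = 1, 1, and Δ_i = (y_(i+1) − y_i)/h_i = 8, -6:
  1·σ_0 + 4·σ_1 + 1·σ_2 = 6(Δ_1 - Δ_0) = -84
Natural end conditions: σ_0 = σ_2 = 0.
Forward elimination and back-substitution give σ_0 = 0, σ_1 = -21, σ_2 = 0.
On [0, 1], S(t) = 0 + 23/2·t + 0·t² - 7/2·t³.
With t = 1/3: S(1/3) = 100/27.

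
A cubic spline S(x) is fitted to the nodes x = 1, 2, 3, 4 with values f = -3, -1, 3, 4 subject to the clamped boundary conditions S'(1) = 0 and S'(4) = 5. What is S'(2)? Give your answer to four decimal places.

With m_i denoting the second derivative at x_i, h_i = 1, 1, 1, and Δ_i = (y_(i+1) − y_i)/h_i = 2, 4, 1:
  1·m_0 + 4·m_1 + 1·m_2 = 6(Δ_1 - Δ_0) = 12
  1·m_1 + 4·m_2 + 1·m_3 = 6(Δ_2 - Δ_1) = -18
Clamped end conditions give two more equations: 2h_0·m_0 + h_0·m_1 = 6(Δ_0 - S'(1)) = 12 and h_2·m_2 + 2h_2·m_3 = 6(S'(4) - Δ_2) = 24.
Solving the tridiagonal system: m_0 = 56/15, m_1 = 68/15, m_2 = -148/15, m_3 = 254/15.
On [2, 3], S'(x) = b_1 + 2c_1·(x - 2) + 3d_1·(x - 2)² with b_1 = Δ_1 - h_1(2m_1 + m_2)/6 = 62/15, c_1 = m_1/2 = 34/15, d_1 = (m_2 - m_1)/(6h_1) = -12/5. So S'(2) = 62/15.

4.1333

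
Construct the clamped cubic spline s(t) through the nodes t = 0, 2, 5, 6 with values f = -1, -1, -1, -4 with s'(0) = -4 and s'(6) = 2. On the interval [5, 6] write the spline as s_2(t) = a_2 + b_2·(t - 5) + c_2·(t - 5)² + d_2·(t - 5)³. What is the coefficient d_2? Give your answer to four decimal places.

Put m_i = s'' at the i-th knot. Here h = (2, 3, 1) and Δ = (0, 0, -3), so the interior equations h_(i-1)·m_(i-1) + 2(h_(i-1)+h_i)·m_i + h_i·m_(i+1) = 6(Δ_i − Δ_(i-1)) read
  2·m_0 + 10·m_1 + 3·m_2 = 6(Δ_1 - Δ_0) = 0
  3·m_1 + 8·m_2 + 1·m_3 = 6(Δ_2 - Δ_1) = -18
Clamped end conditions give two more equations: 2h_0·m_0 + h_0·m_1 = 6(Δ_0 - s'(0)) = 24 and h_2·m_2 + 2h_2·m_3 = 6(s'(6) - Δ_2) = 30.
Solving the tridiagonal system: m_0 = 77/13, m_1 = 2/13, m_2 = -58/13, m_3 = 224/13.
On [5, 6], with s_2(t) = a_2 + b_2·(t - 5) + c_2·(t - 5)² + d_2·(t - 5)³: c_2 = m_2/2 = -29/13, d_2 = (m_3 - m_2)/(6h_2) = 47/13, b_2 = Δ_2 - h_2(2m_2 + m_3)/6 = -57/13.

3.6154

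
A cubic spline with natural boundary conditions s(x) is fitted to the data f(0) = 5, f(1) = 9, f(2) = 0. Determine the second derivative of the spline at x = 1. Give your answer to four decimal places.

Put σ_i = s'' at the i-th knot. Here h = (1, 1) and Δ = (4, -9), so the interior equations h_(i-1)·σ_(i-1) + 2(h_(i-1)+h_i)·σ_i + h_i·σ_(i+1) = 6(Δ_i − Δ_(i-1)) read
  1·σ_0 + 4·σ_1 + 1·σ_2 = 6(Δ_1 - Δ_0) = -78
Natural end conditions: σ_0 = σ_2 = 0.
Forward elimination and back-substitution give σ_0 = 0, σ_1 = -39/2, σ_2 = 0.

-19.5000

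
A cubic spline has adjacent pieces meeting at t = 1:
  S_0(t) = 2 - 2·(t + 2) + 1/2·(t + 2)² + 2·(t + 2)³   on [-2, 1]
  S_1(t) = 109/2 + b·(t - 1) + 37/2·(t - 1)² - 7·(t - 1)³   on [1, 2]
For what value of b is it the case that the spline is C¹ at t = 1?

55

S_0'(t) = -2 + 1·(t + 2) + 6·(t + 2)², so S_0'(1) = 55. On the right, S_1'(1) = b, so b = 55.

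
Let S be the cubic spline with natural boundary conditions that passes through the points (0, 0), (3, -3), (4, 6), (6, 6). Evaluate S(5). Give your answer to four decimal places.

With M_i denoting the second derivative at x_i, h_i = 3, 1, 2, and Δ_i = (y_(i+1) − y_i)/h_i = -1, 9, 0:
  3·M_0 + 8·M_1 + 1·M_2 = 6(Δ_1 - Δ_0) = 60
  1·M_1 + 6·M_2 + 2·M_3 = 6(Δ_2 - Δ_1) = -54
Natural end conditions: M_0 = M_3 = 0.
Solving the tridiagonal system: M_0 = 0, M_1 = 414/47, M_2 = -492/47, M_3 = 0.
On [4, 6], S(t) = 6 + 328/47·(t - 4) - 246/47·(t - 4)² + 41/47·(t - 4)³.
With (t - 4) = 1: S(5) = 405/47.

8.6170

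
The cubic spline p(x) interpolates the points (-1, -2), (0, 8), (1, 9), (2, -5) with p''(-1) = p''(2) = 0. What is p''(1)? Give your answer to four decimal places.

With M_i denoting the second derivative at x_i, h_i = 1, 1, 1, and Δ_i = (y_(i+1) − y_i)/h_i = 10, 1, -14:
  1·M_0 + 4·M_1 + 1·M_2 = 6(Δ_1 - Δ_0) = -54
  1·M_1 + 4·M_2 + 1·M_3 = 6(Δ_2 - Δ_1) = -90
Natural end conditions: M_0 = M_3 = 0.
Forward elimination and back-substitution give M_0 = 0, M_1 = -42/5, M_2 = -102/5, M_3 = 0.

-20.4000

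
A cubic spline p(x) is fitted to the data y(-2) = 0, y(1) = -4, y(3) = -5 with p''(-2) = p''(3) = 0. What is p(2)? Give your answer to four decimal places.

-4.6250

Put M_i = p'' at the i-th knot. Here h = (3, 2) and Δ = (-4/3, -1/2), so the interior equations h_(i-1)·M_(i-1) + 2(h_(i-1)+h_i)·M_i + h_i·M_(i+1) = 6(Δ_i − Δ_(i-1)) read
  3·M_0 + 10·M_1 + 2·M_2 = 6(Δ_1 - Δ_0) = 5
Natural end conditions: M_0 = M_2 = 0.
Forward elimination and back-substitution give M_0 = 0, M_1 = 1/2, M_2 = 0.
On [1, 3], p(x) = -4 - 5/6·(x - 1) + 1/4·(x - 1)² - 1/24·(x - 1)³.
With (x - 1) = 1: p(2) = -37/8.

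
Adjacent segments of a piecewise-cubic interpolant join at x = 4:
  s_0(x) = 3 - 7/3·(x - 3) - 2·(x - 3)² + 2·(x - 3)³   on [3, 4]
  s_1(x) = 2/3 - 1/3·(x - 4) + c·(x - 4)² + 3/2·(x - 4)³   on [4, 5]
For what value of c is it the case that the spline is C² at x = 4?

4

s_0''(x) = -4 + 12·(x - 3), so s_0''(4) = 8. On the right, s_1''(4) = 2c, so c = 4.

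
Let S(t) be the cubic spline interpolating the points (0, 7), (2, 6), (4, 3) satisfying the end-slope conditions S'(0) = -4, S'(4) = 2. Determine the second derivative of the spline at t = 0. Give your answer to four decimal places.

Let m_i = S''(x_i). Step sizes h_i = 2, 2; slopes of the chords Δ_i = (y_(i+1) - y_i)/h_i = -1/2, -3/2.
  2·m_0 + 8·m_1 + 2·m_2 = 6(Δ_1 - Δ_0) = -6
Clamped end conditions give two more equations: 2h_0·m_0 + h_0·m_1 = 6(Δ_0 - S'(0)) = 21 and h_1·m_1 + 2h_1·m_2 = 6(S'(4) - Δ_1) = 21.
Solving the tridiagonal system: m_0 = 15/2, m_1 = -9/2, m_2 = 15/2.

7.5000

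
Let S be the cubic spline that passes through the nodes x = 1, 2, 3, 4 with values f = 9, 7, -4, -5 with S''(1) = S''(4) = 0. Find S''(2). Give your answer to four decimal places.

With M_i denoting the second derivative at x_i, h_i = 1, 1, 1, and Δ_i = (y_(i+1) − y_i)/h_i = -2, -11, -1:
  1·M_0 + 4·M_1 + 1·M_2 = 6(Δ_1 - Δ_0) = -54
  1·M_1 + 4·M_2 + 1·M_3 = 6(Δ_2 - Δ_1) = 60
Natural end conditions: M_0 = M_3 = 0.
Solving: M_0 = 0, M_1 = -92/5, M_2 = 98/5, M_3 = 0.

-18.4000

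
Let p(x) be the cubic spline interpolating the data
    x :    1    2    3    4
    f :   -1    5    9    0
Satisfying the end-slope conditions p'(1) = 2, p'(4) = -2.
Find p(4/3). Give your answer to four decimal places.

0.2346

Put M_i = p'' at the i-th knot. Here h = (1, 1, 1) and Δ = (6, 4, -9), so the interior equations h_(i-1)·M_(i-1) + 2(h_(i-1)+h_i)·M_i + h_i·M_(i+1) = 6(Δ_i − Δ_(i-1)) read
  1·M_0 + 4·M_1 + 1·M_2 = 6(Δ_1 - Δ_0) = -12
  1·M_1 + 4·M_2 + 1·M_3 = 6(Δ_2 - Δ_1) = -78
Clamped end conditions give two more equations: 2h_0·M_0 + h_0·M_1 = 6(Δ_0 - p'(1)) = 24 and h_2·M_2 + 2h_2·M_3 = 6(p'(4) - Δ_2) = 42.
Forward elimination and back-substitution give M_0 = 34/3, M_1 = 4/3, M_2 = -86/3, M_3 = 106/3.
On [1, 2], p(x) = -1 + 2·(x - 1) + 17/3·(x - 1)² - 5/3·(x - 1)³.
With (x - 1) = 1/3: p(4/3) = 19/81.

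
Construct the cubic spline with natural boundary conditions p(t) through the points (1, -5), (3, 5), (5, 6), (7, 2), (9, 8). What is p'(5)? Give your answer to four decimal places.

-1.9375

Let σ_i = p''(x_i). Step sizes h_i = 2, 2, 2, 2; slopes of the chords Δ_i = (y_(i+1) - y_i)/h_i = 5, 1/2, -2, 3.
  2·σ_0 + 8·σ_1 + 2·σ_2 = 6(Δ_1 - Δ_0) = -27
  2·σ_1 + 8·σ_2 + 2·σ_3 = 6(Δ_2 - Δ_1) = -15
  2·σ_2 + 8·σ_3 + 2·σ_4 = 6(Δ_3 - Δ_2) = 30
Natural end conditions: σ_0 = σ_4 = 0.
Hence σ_0 = 0, σ_1 = -45/16, σ_2 = -9/4, σ_3 = 69/16, σ_4 = 0.
On [5, 7], p'(t) = b_2 + 2c_2·(t - 5) + 3d_2·(t - 5)² with b_2 = Δ_2 - h_2(2σ_2 + σ_3)/6 = -31/16, c_2 = σ_2/2 = -9/8, d_2 = (σ_3 - σ_2)/(6h_2) = 35/64. So p'(5) = -31/16.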